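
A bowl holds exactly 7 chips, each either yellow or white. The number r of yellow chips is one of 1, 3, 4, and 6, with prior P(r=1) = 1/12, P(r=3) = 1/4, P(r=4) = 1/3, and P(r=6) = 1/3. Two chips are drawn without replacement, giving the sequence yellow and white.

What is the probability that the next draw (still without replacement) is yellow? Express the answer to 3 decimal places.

For each hypothesis, P(data | H) works out to: P(data | r = 1) = (1/7)(6/6) = 1/7; P(data | r = 3) = (3/7)(4/6) = 2/7; P(data | r = 4) = (4/7)(3/6) = 2/7; P(data | r = 6) = (6/7)(1/6) = 1/7.
Multiplying each by its prior: 1/12 · 1/7 = 1/84, 1/4 · 2/7 = 1/14, 1/3 · 2/7 = 2/21, 1/3 · 1/7 = 1/21; with total 19/84.
Normalising, the posterior is P(r = 1 | data) = 1/19, P(r = 3 | data) = 6/19, P(r = 4 | data) = 8/19, P(r = 6 | data) = 4/19.
Averaging over the posterior, P(yellow next | data) = (0)(1/19) + (2/5)(6/19) + (3/5)(8/19) + (1)(4/19) = 56/95.

0.589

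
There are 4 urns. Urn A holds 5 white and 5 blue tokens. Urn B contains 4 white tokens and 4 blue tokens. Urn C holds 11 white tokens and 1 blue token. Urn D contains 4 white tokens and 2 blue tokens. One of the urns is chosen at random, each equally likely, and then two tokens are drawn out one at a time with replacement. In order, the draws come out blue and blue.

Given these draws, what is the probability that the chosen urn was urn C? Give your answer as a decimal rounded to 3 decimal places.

Under each hypothesis, the probability of the observed sequence is: P(data | urn A) = (5/10)(5/10) = 1/4; P(data | urn B) = (4/8)(4/8) = 1/4; P(data | urn C) = (1/12)(1/12) = 1/144; P(data | urn D) = (2/6)(2/6) = 1/9.
Weighting by the prior gives 1/4 · 1/4 = 1/16, 1/4 · 1/4 = 1/16, 1/4 · 1/144 = 1/576, 1/4 · 1/9 = 1/36; with total 89/576.
Therefore the posterior P(urn C | data) = (1/576) / (89/576) = 1/89.

0.011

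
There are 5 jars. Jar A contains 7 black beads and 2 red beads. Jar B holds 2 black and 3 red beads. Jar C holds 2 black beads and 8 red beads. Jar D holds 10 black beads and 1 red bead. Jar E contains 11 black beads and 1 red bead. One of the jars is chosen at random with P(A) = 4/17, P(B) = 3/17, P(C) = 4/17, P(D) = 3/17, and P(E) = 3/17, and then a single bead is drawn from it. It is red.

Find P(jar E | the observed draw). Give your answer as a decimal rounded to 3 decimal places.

For each hypothesis, P(data | H) works out to: P(data | jar A) = (2/9) = 0.22222; P(data | jar B) = (3/5) = 0.6; P(data | jar C) = (8/10) = 0.8; P(data | jar D) = (1/11) = 0.090909; P(data | jar E) = (1/12) = 0.083333.
Weighting by the prior gives 4/17 · 0.22222 = 0.052288, 3/17 · 0.6 = 0.10588, 4/17 · 0.8 = 0.18824, 3/17 · 0.090909 = 0.016043, 3/17 · 0.083333 = 0.014706; summing to 0.37715.
By Bayes' rule, P(jar E | data) = (0.014706) / (0.37715) = 0.038992.

0.039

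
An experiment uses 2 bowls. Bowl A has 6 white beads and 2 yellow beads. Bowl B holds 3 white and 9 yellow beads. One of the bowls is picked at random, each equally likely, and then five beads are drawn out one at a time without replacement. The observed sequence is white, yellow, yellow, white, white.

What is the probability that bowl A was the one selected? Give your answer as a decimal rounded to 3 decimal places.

Compute the likelihood of the observed sequence for each case: P(data | bowl A) = (6/8)(2/7)(1/6)(5/5)(4/4) = 0.035714; P(data | bowl B) = (3/12)(9/11)(8/10)(2/9)(1/8) = 0.0045455.
The prior-weighted likelihoods are 1/2 · 0.035714 = 0.017857, 1/2 · 0.0045455 = 0.0022727; summing to 0.02013.
Therefore the posterior P(bowl A | data) = (0.017857) / (0.02013) = 0.8871.

0.887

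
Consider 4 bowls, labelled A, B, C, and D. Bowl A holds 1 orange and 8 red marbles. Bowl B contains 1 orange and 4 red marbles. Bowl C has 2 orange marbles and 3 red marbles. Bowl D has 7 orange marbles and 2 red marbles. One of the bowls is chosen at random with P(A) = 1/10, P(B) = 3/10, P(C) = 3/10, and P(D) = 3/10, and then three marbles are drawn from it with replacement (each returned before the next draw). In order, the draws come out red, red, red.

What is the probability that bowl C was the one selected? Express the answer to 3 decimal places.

0.222

Compute the likelihood of the observed sequence for each case: P(data | bowl A) = (8/9)(8/9)(8/9) = 0.70233; P(data | bowl B) = (4/5)(4/5)(4/5) = 0.512; P(data | bowl C) = (3/5)(3/5)(3/5) = 0.216; P(data | bowl D) = (2/9)(2/9)(2/9) = 0.010974.
Weighting by the prior gives 1/10 · 0.70233 = 0.070233, 3/10 · 0.512 = 0.1536, 3/10 · 0.216 = 0.0648, 3/10 · 0.010974 = 0.0032922; summing to 0.29193.
By Bayes' rule, P(bowl C | data) = (0.0648) / (0.29193) = 0.22197.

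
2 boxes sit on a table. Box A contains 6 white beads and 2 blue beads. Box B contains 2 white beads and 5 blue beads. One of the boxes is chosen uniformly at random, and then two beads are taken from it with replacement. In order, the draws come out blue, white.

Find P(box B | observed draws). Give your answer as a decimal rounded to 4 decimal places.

0.5212

The likelihood of the observed sequence under each hypothesis: P(data | box A) = (2/8)(6/8) = 0.1875; P(data | box B) = (5/7)(2/7) = 0.20408.
The prior-weighted likelihoods are 1/2 · 0.1875 = 0.09375, 1/2 · 0.20408 = 0.10204; summing to 0.19579.
So P(box B | data) = (0.10204) / (0.19579) = 0.52117.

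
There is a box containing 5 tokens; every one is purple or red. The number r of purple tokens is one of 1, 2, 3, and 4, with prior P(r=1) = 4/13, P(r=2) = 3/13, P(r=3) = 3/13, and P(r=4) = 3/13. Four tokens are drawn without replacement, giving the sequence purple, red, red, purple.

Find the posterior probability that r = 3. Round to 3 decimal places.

The likelihood of the observed sequence under each hypothesis: P(data | r = 1) = (1/5)(4/4)(3/3)(0/2) = 0; P(data | r = 2) = (2/5)(3/4)(2/3)(1/2) = 1/10; P(data | r = 3) = (3/5)(2/4)(1/3)(2/2) = 1/10; P(data | r = 4) = (4/5)(1/4)(0/3) = 0.
Weighting by the prior gives 4/13 · 0 = 0, 3/13 · 1/10 = 3/130, 3/13 · 1/10 = 3/130, 3/13 · 0 = 0; with total 3/65.
Hence P(r = 3 | data) = (3/130) / (3/65) = 1/2.

0.500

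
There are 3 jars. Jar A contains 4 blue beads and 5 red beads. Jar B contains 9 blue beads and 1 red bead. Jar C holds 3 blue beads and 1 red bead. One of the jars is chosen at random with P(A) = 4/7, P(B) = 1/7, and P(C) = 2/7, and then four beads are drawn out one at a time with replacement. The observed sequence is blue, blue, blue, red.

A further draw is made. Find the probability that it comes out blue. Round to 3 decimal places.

0.648

The likelihood of the observed sequence under each hypothesis: P(data | jar A) = (4/9)(4/9)(4/9)(5/9) = 0.048773; P(data | jar B) = (9/10)(9/10)(9/10)(1/10) = 0.0729; P(data | jar C) = (3/4)(3/4)(3/4)(1/4) = 0.10547.
Weighting by the prior gives 4/7 · 0.048773 = 0.02787, 1/7 · 0.0729 = 0.010414, 2/7 · 0.10547 = 0.030134; these sum to 0.068419.
The posterior is then P(jar A | data) = 0.40735, P(jar B | data) = 0.15221, P(jar C | data) = 0.44044.
The predictive probability is P(blue next | data) = (4/9)(0.40735) + (9/10)(0.15221) + (3/4)(0.44044) = 0.64836.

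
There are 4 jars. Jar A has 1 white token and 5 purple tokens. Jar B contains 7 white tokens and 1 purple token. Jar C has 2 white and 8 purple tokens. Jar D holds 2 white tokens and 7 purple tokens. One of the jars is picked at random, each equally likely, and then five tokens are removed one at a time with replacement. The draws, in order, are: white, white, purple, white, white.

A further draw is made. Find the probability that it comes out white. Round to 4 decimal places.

Under each hypothesis, the probability of the observed sequence is: P(data | jar A) = (1/6)(1/6)(5/6)(1/6)(1/6) = 0.000643; P(data | jar B) = (7/8)(7/8)(1/8)(7/8)(7/8) = 0.073273; P(data | jar C) = (2/10)(2/10)(8/10)(2/10)(2/10) = 0.00128; P(data | jar D) = (2/9)(2/9)(7/9)(2/9)(2/9) = 0.0018967.
Weighting by the prior gives 1/4 · 0.000643 = 0.00016075, 1/4 · 0.073273 = 0.018318, 1/4 · 0.00128 = 0.00032, 1/4 · 0.0018967 = 0.00047418; with total 0.019273.
Dividing through by the total gives posterior P(jar A | data) = 0.0083407, P(jar B | data) = 0.95045, P(jar C | data) = 0.016603, P(jar D | data) = 0.024603.
The predictive probability is P(white next | data) = (1/6)(0.0083407) + (7/8)(0.95045) + (1/5)(0.016603) + (2/9)(0.024603) = 0.84182.

0.8418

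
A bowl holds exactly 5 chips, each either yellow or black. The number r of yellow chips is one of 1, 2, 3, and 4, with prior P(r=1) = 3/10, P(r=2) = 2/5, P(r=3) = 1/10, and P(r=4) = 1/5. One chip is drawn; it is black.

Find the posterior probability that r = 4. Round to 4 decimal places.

0.0714

The likelihood of this draw under each hypothesis: P(data | r = 1) = (4/5) = 4/5; P(data | r = 2) = (3/5) = 3/5; P(data | r = 3) = (2/5) = 2/5; P(data | r = 4) = (1/5) = 1/5.
The prior-weighted likelihoods are 3/10 · 4/5 = 6/25, 2/5 · 3/5 = 6/25, 1/10 · 2/5 = 1/25, 1/5 · 1/5 = 1/25; summing to 14/25.
Therefore the posterior P(r = 4 | data) = (1/25) / (14/25) = 1/14.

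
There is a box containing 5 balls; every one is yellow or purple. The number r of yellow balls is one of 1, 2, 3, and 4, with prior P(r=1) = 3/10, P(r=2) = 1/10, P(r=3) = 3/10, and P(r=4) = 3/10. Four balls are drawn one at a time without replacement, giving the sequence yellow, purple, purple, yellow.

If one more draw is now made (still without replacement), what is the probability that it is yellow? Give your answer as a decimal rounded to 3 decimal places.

0.750

The likelihood of the observed sequence under each hypothesis: P(data | r = 1) = (1/5)(4/4)(3/3)(0/2) = 0; P(data | r = 2) = (2/5)(3/4)(2/3)(1/2) = 1/10; P(data | r = 3) = (3/5)(2/4)(1/3)(2/2) = 1/10; P(data | r = 4) = (4/5)(1/4)(0/3) = 0.
The prior-weighted likelihoods are 3/10 · 0 = 0, 1/10 · 1/10 = 1/100, 3/10 · 1/10 = 3/100, 3/10 · 0 = 0; these sum to 1/25.
Dividing through by the total gives posterior P(r = 1 | data) = 0, P(r = 2 | data) = 1/4, P(r = 3 | data) = 3/4, P(r = 4 | data) = 0.
Averaging over the posterior, P(yellow next | data) = (0)(1/4) + (1)(3/4) = 3/4.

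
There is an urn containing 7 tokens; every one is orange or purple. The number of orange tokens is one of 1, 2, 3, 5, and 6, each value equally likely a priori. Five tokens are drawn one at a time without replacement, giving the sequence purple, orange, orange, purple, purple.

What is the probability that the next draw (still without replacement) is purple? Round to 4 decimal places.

Compute the likelihood of the observed sequence for each case: P(data | r = 1) = (6/7)(1/6)(0/5) = 0; P(data | r = 2) = (5/7)(2/6)(1/5)(4/4)(3/3) = 1/21; P(data | r = 3) = (4/7)(3/6)(2/5)(3/4)(2/3) = 2/35; P(data | r = 5) = (2/7)(5/6)(4/5)(1/4)(0/3) = 0; P(data | r = 6) = (1/7)(6/6)(5/5)(0/4) = 0.
Multiplying each by its prior: 1/5 · 0 = 0, 1/5 · 1/21 = 1/105, 1/5 · 2/35 = 2/175, 1/5 · 0 = 0, 1/5 · 0 = 0; with total 11/525.
The posterior is then P(r = 1 | data) = 0, P(r = 2 | data) = 5/11, P(r = 3 | data) = 6/11, P(r = 5 | data) = 0, P(r = 6 | data) = 0.
So P(purple next | data) = Σ P(purple next | H) P(H | data) = (1)(5/11) + (1/2)(6/11) = 8/11.

0.7273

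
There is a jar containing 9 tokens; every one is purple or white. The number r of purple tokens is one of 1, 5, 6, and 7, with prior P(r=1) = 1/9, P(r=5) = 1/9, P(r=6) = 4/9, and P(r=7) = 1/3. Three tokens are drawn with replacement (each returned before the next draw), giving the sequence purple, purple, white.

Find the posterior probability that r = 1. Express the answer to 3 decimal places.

Compute the likelihood of the observed sequence for each case: P(data | r = 1) = (1/9)(1/9)(8/9) = 0.010974; P(data | r = 5) = (5/9)(5/9)(4/9) = 0.13717; P(data | r = 6) = (6/9)(6/9)(3/9) = 0.14815; P(data | r = 7) = (7/9)(7/9)(2/9) = 0.13443.
Multiplying each by its prior: 1/9 · 0.010974 = 0.0012193, 1/9 · 0.13717 = 0.015242, 4/9 · 0.14815 = 0.065844, 1/3 · 0.13443 = 0.04481; summing to 0.12711.
Therefore the posterior P(r = 1 | data) = (0.0012193) / (0.12711) = 0.0095923.

0.010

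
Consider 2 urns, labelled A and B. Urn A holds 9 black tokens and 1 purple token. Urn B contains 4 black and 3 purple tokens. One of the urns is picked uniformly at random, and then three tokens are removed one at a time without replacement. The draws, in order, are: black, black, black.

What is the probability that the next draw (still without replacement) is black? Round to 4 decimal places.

Compute the likelihood of the observed sequence for each case: P(data | urn A) = (9/10)(8/9)(7/8) = 7/10; P(data | urn B) = (4/7)(3/6)(2/5) = 4/35.
Multiplying each by its prior: 1/2 · 7/10 = 7/20, 1/2 · 4/35 = 2/35; summing to 57/140.
Normalising, the posterior is P(urn A | data) = 49/57, P(urn B | data) = 8/57.
So P(black next | data) = Σ P(black next | H) P(H | data) = (6/7)(49/57) + (1/4)(8/57) = 44/57.

0.7719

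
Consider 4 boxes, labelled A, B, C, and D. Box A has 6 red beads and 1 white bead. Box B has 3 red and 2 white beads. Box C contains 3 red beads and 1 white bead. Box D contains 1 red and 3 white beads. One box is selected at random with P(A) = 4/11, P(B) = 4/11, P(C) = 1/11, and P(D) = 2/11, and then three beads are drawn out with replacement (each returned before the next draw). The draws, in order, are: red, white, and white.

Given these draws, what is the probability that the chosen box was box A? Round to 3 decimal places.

0.089

The likelihood of the observed sequence under each hypothesis: P(data | box A) = (6/7)(1/7)(1/7) = 0.017493; P(data | box B) = (3/5)(2/5)(2/5) = 0.096; P(data | box C) = (3/4)(1/4)(1/4) = 0.046875; P(data | box D) = (1/4)(3/4)(3/4) = 0.14062.
The prior-weighted likelihoods are 4/11 · 0.017493 = 0.006361, 4/11 · 0.096 = 0.034909, 1/11 · 0.046875 = 0.0042614, 2/11 · 0.14062 = 0.025568; these sum to 0.0711.
By Bayes' rule, P(box A | data) = (0.006361) / (0.0711) = 0.089466.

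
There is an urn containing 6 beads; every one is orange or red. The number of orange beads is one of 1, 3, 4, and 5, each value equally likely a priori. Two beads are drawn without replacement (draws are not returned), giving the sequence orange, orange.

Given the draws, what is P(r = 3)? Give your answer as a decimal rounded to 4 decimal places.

Compute the likelihood of the observed sequence for each case: P(data | r = 1) = (1/6)(0/5) = 0; P(data | r = 3) = (3/6)(2/5) = 1/5; P(data | r = 4) = (4/6)(3/5) = 2/5; P(data | r = 5) = (5/6)(4/5) = 2/3.
Multiplying each by its prior: 1/4 · 0 = 0, 1/4 · 1/5 = 1/20, 1/4 · 2/5 = 1/10, 1/4 · 2/3 = 1/6; summing to 19/60.
So P(r = 3 | data) = (1/20) / (19/60) = 3/19.

0.1579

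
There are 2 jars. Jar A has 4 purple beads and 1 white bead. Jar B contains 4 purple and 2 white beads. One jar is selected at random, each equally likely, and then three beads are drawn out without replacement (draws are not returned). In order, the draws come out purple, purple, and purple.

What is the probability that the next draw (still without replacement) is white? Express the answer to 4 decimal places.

0.5556

Compute the likelihood of the observed sequence for each case: P(data | jar A) = (4/5)(3/4)(2/3) = 2/5; P(data | jar B) = (4/6)(3/5)(2/4) = 1/5.
The prior-weighted likelihoods are 1/2 · 2/5 = 1/5, 1/2 · 1/5 = 1/10; summing to 3/10.
Dividing through by the total gives posterior P(jar A | data) = 2/3, P(jar B | data) = 1/3.
So P(white next | data) = Σ P(white next | H) P(H | data) = (1/2)(2/3) + (2/3)(1/3) = 5/9.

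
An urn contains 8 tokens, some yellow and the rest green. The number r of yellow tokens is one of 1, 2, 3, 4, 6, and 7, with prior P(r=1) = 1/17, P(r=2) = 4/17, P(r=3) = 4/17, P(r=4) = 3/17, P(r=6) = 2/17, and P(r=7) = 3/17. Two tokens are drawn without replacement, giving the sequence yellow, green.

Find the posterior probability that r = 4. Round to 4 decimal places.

0.2308

Under each hypothesis, the probability of the observed sequence is: P(data | r = 1) = (1/8)(7/7) = 1/8; P(data | r = 2) = (2/8)(6/7) = 3/14; P(data | r = 3) = (3/8)(5/7) = 15/56; P(data | r = 4) = (4/8)(4/7) = 2/7; P(data | r = 6) = (6/8)(2/7) = 3/14; P(data | r = 7) = (7/8)(1/7) = 1/8.
Multiplying each by its prior: 1/17 · 1/8 = 1/136, 4/17 · 3/14 = 6/119, 4/17 · 15/56 = 15/238, 3/17 · 2/7 = 6/119, 2/17 · 3/14 = 3/119, 3/17 · 1/8 = 3/136; with total 26/119.
By Bayes' rule, P(r = 4 | data) = (6/119) / (26/119) = 3/13.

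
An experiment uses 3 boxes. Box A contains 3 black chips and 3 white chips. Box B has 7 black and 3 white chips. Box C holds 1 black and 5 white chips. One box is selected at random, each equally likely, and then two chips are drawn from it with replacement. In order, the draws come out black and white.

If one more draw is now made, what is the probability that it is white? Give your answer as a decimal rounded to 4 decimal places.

For each hypothesis, P(data | H) works out to: P(data | box A) = (3/6)(3/6) = 0.25; P(data | box B) = (7/10)(3/10) = 0.21; P(data | box C) = (1/6)(5/6) = 0.13889.
Multiplying each by its prior: 1/3 · 0.25 = 0.083333, 1/3 · 0.21 = 0.07, 1/3 · 0.13889 = 0.046296; these sum to 0.19963.
The posterior is then P(box A | data) = 0.41744, P(box B | data) = 0.35065, P(box C | data) = 0.23191.
Averaging over the posterior, P(white next | data) = (1/2)(0.41744) + (3/10)(0.35065) + (5/6)(0.23191) = 0.50717.

0.5072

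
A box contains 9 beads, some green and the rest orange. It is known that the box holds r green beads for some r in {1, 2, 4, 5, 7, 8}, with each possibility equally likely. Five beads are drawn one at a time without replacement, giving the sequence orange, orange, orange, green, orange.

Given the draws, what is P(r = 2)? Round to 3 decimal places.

0.424

Under each hypothesis, the probability of the observed sequence is: P(data | r = 1) = (8/9)(7/8)(6/7)(1/6)(5/5) = 1/9; P(data | r = 2) = (7/9)(6/8)(5/7)(2/6)(4/5) = 1/9; P(data | r = 4) = (5/9)(4/8)(3/7)(4/6)(2/5) = 2/63; P(data | r = 5) = (4/9)(3/8)(2/7)(5/6)(1/5) = 1/126; P(data | r = 7) = (2/9)(1/8)(0/7) = 0; P(data | r = 8) = (1/9)(0/8) = 0.
The prior-weighted likelihoods are 1/6 · 1/9 = 1/54, 1/6 · 1/9 = 1/54, 1/6 · 2/63 = 1/189, 1/6 · 1/126 = 1/756, 1/6 · 0 = 0, 1/6 · 0 = 0; summing to 11/252.
By Bayes' rule, P(r = 2 | data) = (1/54) / (11/252) = 14/33.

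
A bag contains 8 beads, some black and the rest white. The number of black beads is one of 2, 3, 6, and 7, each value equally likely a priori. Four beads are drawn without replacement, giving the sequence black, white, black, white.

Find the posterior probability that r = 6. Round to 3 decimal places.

For each hypothesis, P(data | H) works out to: P(data | r = 2) = (2/8)(6/7)(1/6)(5/5) = 1/28; P(data | r = 3) = (3/8)(5/7)(2/6)(4/5) = 1/14; P(data | r = 6) = (6/8)(2/7)(5/6)(1/5) = 1/28; P(data | r = 7) = (7/8)(1/7)(6/6)(0/5) = 0.
Multiplying each by its prior: 1/4 · 1/28 = 1/112, 1/4 · 1/14 = 1/56, 1/4 · 1/28 = 1/112, 1/4 · 0 = 0; summing to 1/28.
So P(r = 6 | data) = (1/112) / (1/28) = 1/4.

0.250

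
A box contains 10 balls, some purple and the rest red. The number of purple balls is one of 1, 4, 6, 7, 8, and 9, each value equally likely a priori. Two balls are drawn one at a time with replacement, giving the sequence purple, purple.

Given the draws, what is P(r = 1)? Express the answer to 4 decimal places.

Under each hypothesis, the probability of the observed sequence is: P(data | r = 1) = (1/10)(1/10) = 1/100; P(data | r = 4) = (4/10)(4/10) = 4/25; P(data | r = 6) = (6/10)(6/10) = 9/25; P(data | r = 7) = (7/10)(7/10) = 49/100; P(data | r = 8) = (8/10)(8/10) = 16/25; P(data | r = 9) = (9/10)(9/10) = 81/100.
The prior-weighted likelihoods are 1/6 · 1/100 = 1/600, 1/6 · 4/25 = 2/75, 1/6 · 9/25 = 3/50, 1/6 · 49/100 = 49/600, 1/6 · 16/25 = 8/75, 1/6 · 81/100 = 27/200; with total 247/600.
Hence P(r = 1 | data) = (1/600) / (247/600) = 1/247.

0.0040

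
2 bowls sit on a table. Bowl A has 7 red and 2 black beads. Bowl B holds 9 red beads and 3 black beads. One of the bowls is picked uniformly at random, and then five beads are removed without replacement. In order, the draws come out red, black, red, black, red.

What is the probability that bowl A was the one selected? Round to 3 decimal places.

0.466

Under each hypothesis, the probability of the observed sequence is: P(data | bowl A) = (7/9)(2/8)(6/7)(1/6)(5/5) = 0.027778; P(data | bowl B) = (9/12)(3/11)(8/10)(2/9)(7/8) = 0.031818.
The prior-weighted likelihoods are 1/2 · 0.027778 = 0.013889, 1/2 · 0.031818 = 0.015909; with total 0.029798.
So P(bowl A | data) = (0.013889) / (0.029798) = 0.4661.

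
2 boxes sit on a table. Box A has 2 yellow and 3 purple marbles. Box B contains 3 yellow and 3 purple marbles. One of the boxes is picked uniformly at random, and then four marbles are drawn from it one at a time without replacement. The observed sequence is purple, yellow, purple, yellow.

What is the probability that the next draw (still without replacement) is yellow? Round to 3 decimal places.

Under each hypothesis, the probability of the observed sequence is: P(data | box A) = (3/5)(2/4)(2/3)(1/2) = 1/10; P(data | box B) = (3/6)(3/5)(2/4)(2/3) = 1/10.
Multiplying each by its prior: 1/2 · 1/10 = 1/20, 1/2 · 1/10 = 1/20; with total 1/10.
The posterior is then P(box A | data) = 1/2, P(box B | data) = 1/2.
So P(yellow next | data) = Σ P(yellow next | H) P(H | data) = (0)(1/2) + (1/2)(1/2) = 1/4.

0.250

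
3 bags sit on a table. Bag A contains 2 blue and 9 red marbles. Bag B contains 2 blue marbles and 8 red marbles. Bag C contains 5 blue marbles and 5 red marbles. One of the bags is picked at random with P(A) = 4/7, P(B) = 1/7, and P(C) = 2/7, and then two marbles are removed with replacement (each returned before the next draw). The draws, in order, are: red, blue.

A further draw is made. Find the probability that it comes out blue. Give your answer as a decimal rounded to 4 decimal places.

The likelihood of the observed sequence under each hypothesis: P(data | bag A) = (9/11)(2/11) = 0.14876; P(data | bag B) = (8/10)(2/10) = 0.16; P(data | bag C) = (5/10)(5/10) = 0.25.
The prior-weighted likelihoods are 4/7 · 0.14876 = 0.085006, 1/7 · 0.16 = 0.022857, 2/7 · 0.25 = 0.071429; with total 0.17929.
The posterior is then P(bag A | data) = 0.47412, P(bag B | data) = 0.12749, P(bag C | data) = 0.39839.
So P(blue next | data) = Σ P(blue next | H) P(H | data) = (2/11)(0.47412) + (1/5)(0.12749) + (1/2)(0.39839) = 0.3109.

0.3109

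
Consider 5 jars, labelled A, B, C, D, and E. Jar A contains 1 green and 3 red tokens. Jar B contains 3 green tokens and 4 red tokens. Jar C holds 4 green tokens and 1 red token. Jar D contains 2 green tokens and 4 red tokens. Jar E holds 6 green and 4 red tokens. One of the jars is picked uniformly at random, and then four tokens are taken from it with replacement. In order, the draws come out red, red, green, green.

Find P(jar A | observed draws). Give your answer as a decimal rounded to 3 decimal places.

0.154

The likelihood of the observed sequence under each hypothesis: P(data | jar A) = (3/4)(3/4)(1/4)(1/4) = 0.035156; P(data | jar B) = (4/7)(4/7)(3/7)(3/7) = 0.059975; P(data | jar C) = (1/5)(1/5)(4/5)(4/5) = 0.0256; P(data | jar D) = (4/6)(4/6)(2/6)(2/6) = 0.049383; P(data | jar E) = (4/10)(4/10)(6/10)(6/10) = 0.0576.
Weighting by the prior gives 1/5 · 0.035156 = 0.0070313, 1/5 · 0.059975 = 0.011995, 1/5 · 0.0256 = 0.00512, 1/5 · 0.049383 = 0.0098765, 1/5 · 0.0576 = 0.01152; with total 0.045543.
Hence P(jar A | data) = (0.0070313) / (0.045543) = 0.15439.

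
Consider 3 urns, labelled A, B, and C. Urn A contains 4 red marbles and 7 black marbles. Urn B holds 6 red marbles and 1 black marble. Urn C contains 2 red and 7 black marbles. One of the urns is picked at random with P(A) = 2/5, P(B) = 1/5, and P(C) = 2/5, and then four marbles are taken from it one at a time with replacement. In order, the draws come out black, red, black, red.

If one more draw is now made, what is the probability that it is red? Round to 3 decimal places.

Under each hypothesis, the probability of the observed sequence is: P(data | urn A) = (7/11)(4/11)(7/11)(4/11) = 0.053548; P(data | urn B) = (1/7)(6/7)(1/7)(6/7) = 0.014994; P(data | urn C) = (7/9)(2/9)(7/9)(2/9) = 0.029873.
The prior-weighted likelihoods are 2/5 · 0.053548 = 0.021419, 1/5 · 0.014994 = 0.0029988, 2/5 · 0.029873 = 0.011949; these sum to 0.036367.
Normalising, the posterior is P(urn A | data) = 0.58897, P(urn B | data) = 0.082457, P(urn C | data) = 0.32857.
So P(red next | data) = Σ P(red next | H) P(H | data) = (4/11)(0.58897) + (6/7)(0.082457) + (2/9)(0.32857) = 0.35786.

0.358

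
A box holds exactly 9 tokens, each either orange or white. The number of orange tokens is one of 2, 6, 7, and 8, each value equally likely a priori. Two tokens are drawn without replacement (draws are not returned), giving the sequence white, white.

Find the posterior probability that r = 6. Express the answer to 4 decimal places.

For each hypothesis, P(data | H) works out to: P(data | r = 2) = (7/9)(6/8) = 7/12; P(data | r = 6) = (3/9)(2/8) = 1/12; P(data | r = 7) = (2/9)(1/8) = 1/36; P(data | r = 8) = (1/9)(0/8) = 0.
Weighting by the prior gives 1/4 · 7/12 = 7/48, 1/4 · 1/12 = 1/48, 1/4 · 1/36 = 1/144, 1/4 · 0 = 0; these sum to 25/144.
Therefore the posterior P(r = 6 | data) = (1/48) / (25/144) = 3/25.

0.1200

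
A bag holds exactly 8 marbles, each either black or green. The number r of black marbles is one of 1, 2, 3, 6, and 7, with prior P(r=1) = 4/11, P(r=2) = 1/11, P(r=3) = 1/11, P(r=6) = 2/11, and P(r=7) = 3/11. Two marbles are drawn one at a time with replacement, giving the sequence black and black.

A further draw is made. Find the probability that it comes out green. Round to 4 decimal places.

Compute the likelihood of the observed sequence for each case: P(data | r = 1) = (1/8)(1/8) = 1/64; P(data | r = 2) = (2/8)(2/8) = 1/16; P(data | r = 3) = (3/8)(3/8) = 9/64; P(data | r = 6) = (6/8)(6/8) = 9/16; P(data | r = 7) = (7/8)(7/8) = 49/64.
Weighting by the prior gives 4/11 · 1/64 = 1/176, 1/11 · 1/16 = 1/176, 1/11 · 9/64 = 9/704, 2/11 · 9/16 = 9/88, 3/11 · 49/64 = 147/704; these sum to 59/176.
Dividing through by the total gives posterior P(r = 1 | data) = 1/59, P(r = 2 | data) = 1/59, P(r = 3 | data) = 9/236, P(r = 6 | data) = 18/59, P(r = 7 | data) = 147/236.
So P(green next | data) = Σ P(green next | H) P(H | data) = (7/8)(1/59) + (3/4)(1/59) + (5/8)(9/236) + (1/4)(18/59) + (1/8)(147/236) = 97/472.

0.2055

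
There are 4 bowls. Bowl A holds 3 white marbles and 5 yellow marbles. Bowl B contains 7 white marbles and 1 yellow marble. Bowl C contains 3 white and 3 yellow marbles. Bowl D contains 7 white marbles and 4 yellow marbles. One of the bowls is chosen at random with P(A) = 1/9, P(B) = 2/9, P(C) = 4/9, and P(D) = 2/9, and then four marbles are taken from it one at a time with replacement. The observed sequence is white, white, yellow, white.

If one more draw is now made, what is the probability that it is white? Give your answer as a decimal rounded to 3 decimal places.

0.632

Under each hypothesis, the probability of the observed sequence is: P(data | bowl A) = (3/8)(3/8)(5/8)(3/8) = 0.032959; P(data | bowl B) = (7/8)(7/8)(1/8)(7/8) = 0.08374; P(data | bowl C) = (3/6)(3/6)(3/6)(3/6) = 0.0625; P(data | bowl D) = (7/11)(7/11)(4/11)(7/11) = 0.093709.
The prior-weighted likelihoods are 1/9 · 0.032959 = 0.0036621, 2/9 · 0.08374 = 0.018609, 4/9 · 0.0625 = 0.027778, 2/9 · 0.093709 = 0.020824; with total 0.070873.
Normalising, the posterior is P(bowl A | data) = 0.051671, P(bowl B | data) = 0.26257, P(bowl C | data) = 0.39194, P(bowl D | data) = 0.29383.
So P(white next | data) = Σ P(white next | H) P(H | data) = (3/8)(0.051671) + (7/8)(0.26257) + (1/2)(0.39194) + (7/11)(0.29383) = 0.63207.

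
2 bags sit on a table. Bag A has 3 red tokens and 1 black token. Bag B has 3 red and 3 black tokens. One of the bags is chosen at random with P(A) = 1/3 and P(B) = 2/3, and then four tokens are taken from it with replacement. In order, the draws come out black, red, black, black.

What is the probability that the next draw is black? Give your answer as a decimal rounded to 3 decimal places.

0.479

For each hypothesis, P(data | H) works out to: P(data | bag A) = (1/4)(3/4)(1/4)(1/4) = 3/256; P(data | bag B) = (3/6)(3/6)(3/6)(3/6) = 1/16.
The prior-weighted likelihoods are 1/3 · 3/256 = 1/256, 2/3 · 1/16 = 1/24; summing to 35/768.
Normalising, the posterior is P(bag A | data) = 3/35, P(bag B | data) = 32/35.
The predictive probability is P(black next | data) = (1/4)(3/35) + (1/2)(32/35) = 67/140.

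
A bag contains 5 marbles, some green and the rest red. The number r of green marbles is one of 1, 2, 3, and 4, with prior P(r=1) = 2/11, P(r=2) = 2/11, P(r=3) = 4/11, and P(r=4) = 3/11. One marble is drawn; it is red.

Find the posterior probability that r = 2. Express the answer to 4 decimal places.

0.2400

For each hypothesis, P(data | H) works out to: P(data | r = 1) = (4/5) = 4/5; P(data | r = 2) = (3/5) = 3/5; P(data | r = 3) = (2/5) = 2/5; P(data | r = 4) = (1/5) = 1/5.
Weighting by the prior gives 2/11 · 4/5 = 8/55, 2/11 · 3/5 = 6/55, 4/11 · 2/5 = 8/55, 3/11 · 1/5 = 3/55; these sum to 5/11.
Therefore the posterior P(r = 2 | data) = (6/55) / (5/11) = 6/25.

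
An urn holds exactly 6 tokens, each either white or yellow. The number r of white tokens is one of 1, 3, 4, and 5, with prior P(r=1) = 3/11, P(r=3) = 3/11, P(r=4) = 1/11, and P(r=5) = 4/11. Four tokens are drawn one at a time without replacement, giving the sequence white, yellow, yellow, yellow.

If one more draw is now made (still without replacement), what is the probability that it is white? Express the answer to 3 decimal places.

0.231

Under each hypothesis, the probability of the observed sequence is: P(data | r = 1) = (1/6)(5/5)(4/4)(3/3) = 1/6; P(data | r = 3) = (3/6)(3/5)(2/4)(1/3) = 1/20; P(data | r = 4) = (4/6)(2/5)(1/4)(0/3) = 0; P(data | r = 5) = (5/6)(1/5)(0/4) = 0.
Multiplying each by its prior: 3/11 · 1/6 = 1/22, 3/11 · 1/20 = 3/220, 1/11 · 0 = 0, 4/11 · 0 = 0; with total 13/220.
The posterior is then P(r = 1 | data) = 10/13, P(r = 3 | data) = 3/13, P(r = 4 | data) = 0, P(r = 5 | data) = 0.
So P(white next | data) = Σ P(white next | H) P(H | data) = (0)(10/13) + (1)(3/13) = 3/13.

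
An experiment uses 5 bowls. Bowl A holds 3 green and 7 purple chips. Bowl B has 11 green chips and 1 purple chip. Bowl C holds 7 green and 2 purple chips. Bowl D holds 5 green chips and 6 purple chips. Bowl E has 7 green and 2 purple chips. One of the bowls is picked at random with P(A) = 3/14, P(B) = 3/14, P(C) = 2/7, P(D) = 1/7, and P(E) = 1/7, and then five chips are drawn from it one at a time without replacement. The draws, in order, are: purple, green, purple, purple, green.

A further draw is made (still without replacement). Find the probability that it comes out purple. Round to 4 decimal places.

The likelihood of the observed sequence under each hypothesis: P(data | bowl A) = (7/10)(3/9)(6/8)(5/7)(2/6) = 0.041667; P(data | bowl B) = (1/12)(11/11)(0/10) = 0; P(data | bowl C) = (2/9)(7/8)(1/7)(0/6) = 0; P(data | bowl D) = (6/11)(5/10)(5/9)(4/8)(4/7) = 0.04329; P(data | bowl E) = (2/9)(7/8)(1/7)(0/6) = 0.
The prior-weighted likelihoods are 3/14 · 0.041667 = 0.0089286, 3/14 · 0 = 0, 2/7 · 0 = 0, 1/7 · 0.04329 = 0.0061843, 1/7 · 0 = 0; these sum to 0.015113.
Normalising, the posterior is P(bowl A | data) = 0.59079, P(bowl B | data) = 0, P(bowl C | data) = 0, P(bowl D | data) = 0.40921, P(bowl E | data) = 0.
The predictive probability is P(purple next | data) = (4/5)(0.59079) + (1/2)(0.40921) = 0.67724.

0.6772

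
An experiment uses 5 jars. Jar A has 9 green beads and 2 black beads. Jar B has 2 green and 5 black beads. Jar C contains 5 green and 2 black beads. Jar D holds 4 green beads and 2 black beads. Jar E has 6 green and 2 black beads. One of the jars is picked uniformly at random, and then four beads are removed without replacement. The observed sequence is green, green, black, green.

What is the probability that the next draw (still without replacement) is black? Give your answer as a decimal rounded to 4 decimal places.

The likelihood of the observed sequence under each hypothesis: P(data | jar A) = (9/11)(8/10)(2/9)(7/8) = 0.12727; P(data | jar B) = (2/7)(1/6)(5/5)(0/4) = 0; P(data | jar C) = (5/7)(4/6)(2/5)(3/4) = 0.14286; P(data | jar D) = (4/6)(3/5)(2/4)(2/3) = 0.13333; P(data | jar E) = (6/8)(5/7)(2/6)(4/5) = 0.14286.
The prior-weighted likelihoods are 1/5 · 0.12727 = 0.025455, 1/5 · 0 = 0, 1/5 · 0.14286 = 0.028571, 1/5 · 0.13333 = 0.026667, 1/5 · 0.14286 = 0.028571; summing to 0.10926.
Dividing through by the total gives posterior P(jar A | data) = 0.23296, P(jar B | data) = 0, P(jar C | data) = 0.26149, P(jar D | data) = 0.24406, P(jar E | data) = 0.26149.
Averaging over the posterior, P(black next | data) = (1/7)(0.23296) + (1/3)(0.26149) + (1/2)(0.24406) + (1/4)(0.26149) = 0.30784.

0.3078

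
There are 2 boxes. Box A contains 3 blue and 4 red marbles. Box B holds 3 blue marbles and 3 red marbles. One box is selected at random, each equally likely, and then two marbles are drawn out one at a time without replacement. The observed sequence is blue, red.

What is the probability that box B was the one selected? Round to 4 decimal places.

Compute the likelihood of the observed sequence for each case: P(data | box A) = (3/7)(4/6) = 2/7; P(data | box B) = (3/6)(3/5) = 3/10.
The prior-weighted likelihoods are 1/2 · 2/7 = 1/7, 1/2 · 3/10 = 3/20; these sum to 41/140.
So P(box B | data) = (3/20) / (41/140) = 21/41.

0.5122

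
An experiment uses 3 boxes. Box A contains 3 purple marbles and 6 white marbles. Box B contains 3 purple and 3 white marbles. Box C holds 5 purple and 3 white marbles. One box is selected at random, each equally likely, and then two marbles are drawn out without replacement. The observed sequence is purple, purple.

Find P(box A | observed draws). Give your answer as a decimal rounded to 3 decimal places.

Compute the likelihood of the observed sequence for each case: P(data | box A) = (3/9)(2/8) = 0.083333; P(data | box B) = (3/6)(2/5) = 0.2; P(data | box C) = (5/8)(4/7) = 0.35714.
Weighting by the prior gives 1/3 · 0.083333 = 0.027778, 1/3 · 0.2 = 0.066667, 1/3 · 0.35714 = 0.11905; these sum to 0.21349.
By Bayes' rule, P(box A | data) = (0.027778) / (0.21349) = 0.13011.

0.130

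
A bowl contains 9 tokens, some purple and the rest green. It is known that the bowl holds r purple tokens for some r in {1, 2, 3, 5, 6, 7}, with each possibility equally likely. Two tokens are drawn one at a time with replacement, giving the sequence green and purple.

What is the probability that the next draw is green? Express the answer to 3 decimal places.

For each hypothesis, P(data | H) works out to: P(data | r = 1) = (8/9)(1/9) = 8/81; P(data | r = 2) = (7/9)(2/9) = 14/81; P(data | r = 3) = (6/9)(3/9) = 2/9; P(data | r = 5) = (4/9)(5/9) = 20/81; P(data | r = 6) = (3/9)(6/9) = 2/9; P(data | r = 7) = (2/9)(7/9) = 14/81.
Weighting by the prior gives 1/6 · 8/81 = 4/243, 1/6 · 14/81 = 7/243, 1/6 · 2/9 = 1/27, 1/6 · 20/81 = 10/243, 1/6 · 2/9 = 1/27, 1/6 · 14/81 = 7/243; these sum to 46/243.
Dividing through by the total gives posterior P(r = 1 | data) = 2/23, P(r = 2 | data) = 7/46, P(r = 3 | data) = 9/46, P(r = 5 | data) = 5/23, P(r = 6 | data) = 9/46, P(r = 7 | data) = 7/46.
So P(green next | data) = Σ P(green next | H) P(H | data) = (8/9)(2/23) + (7/9)(7/46) + (2/3)(9/46) + (4/9)(5/23) + (1/3)(9/46) + (2/9)(7/46) = 12/23.

0.522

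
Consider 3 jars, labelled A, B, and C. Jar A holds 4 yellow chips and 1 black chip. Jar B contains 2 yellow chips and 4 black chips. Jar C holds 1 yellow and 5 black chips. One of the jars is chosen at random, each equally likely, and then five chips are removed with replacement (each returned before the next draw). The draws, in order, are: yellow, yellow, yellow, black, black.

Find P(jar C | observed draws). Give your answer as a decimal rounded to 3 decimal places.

Under each hypothesis, the probability of the observed sequence is: P(data | jar A) = (4/5)(4/5)(4/5)(1/5)(1/5) = 0.02048; P(data | jar B) = (2/6)(2/6)(2/6)(4/6)(4/6) = 0.016461; P(data | jar C) = (1/6)(1/6)(1/6)(5/6)(5/6) = 0.003215.
Multiplying each by its prior: 1/3 · 0.02048 = 0.0068267, 1/3 · 0.016461 = 0.005487, 1/3 · 0.003215 = 0.0010717; with total 0.013385.
So P(jar C | data) = (0.0010717) / (0.013385) = 0.080063.

0.080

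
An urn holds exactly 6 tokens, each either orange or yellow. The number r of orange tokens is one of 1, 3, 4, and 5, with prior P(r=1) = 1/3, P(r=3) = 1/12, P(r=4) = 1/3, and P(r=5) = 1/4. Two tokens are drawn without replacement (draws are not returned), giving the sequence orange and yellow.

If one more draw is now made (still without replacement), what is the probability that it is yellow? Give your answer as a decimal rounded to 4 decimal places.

Compute the likelihood of the observed sequence for each case: P(data | r = 1) = (1/6)(5/5) = 1/6; P(data | r = 3) = (3/6)(3/5) = 3/10; P(data | r = 4) = (4/6)(2/5) = 4/15; P(data | r = 5) = (5/6)(1/5) = 1/6.
Weighting by the prior gives 1/3 · 1/6 = 1/18, 1/12 · 3/10 = 1/40, 1/3 · 4/15 = 4/45, 1/4 · 1/6 = 1/24; with total 19/90.
Dividing through by the total gives posterior P(r = 1 | data) = 5/19, P(r = 3 | data) = 9/76, P(r = 4 | data) = 8/19, P(r = 5 | data) = 15/76.
Averaging over the posterior, P(yellow next | data) = (1)(5/19) + (1/2)(9/76) + (1/4)(8/19) + (0)(15/76) = 65/152.

0.4276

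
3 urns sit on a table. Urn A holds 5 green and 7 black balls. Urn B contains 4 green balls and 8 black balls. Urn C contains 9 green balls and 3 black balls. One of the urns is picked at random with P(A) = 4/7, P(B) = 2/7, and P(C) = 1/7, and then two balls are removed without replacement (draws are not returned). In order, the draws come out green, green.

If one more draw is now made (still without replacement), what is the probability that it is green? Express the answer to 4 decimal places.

0.4500

The likelihood of the observed sequence under each hypothesis: P(data | urn A) = (5/12)(4/11) = 5/33; P(data | urn B) = (4/12)(3/11) = 1/11; P(data | urn C) = (9/12)(8/11) = 6/11.
Weighting by the prior gives 4/7 · 5/33 = 20/231, 2/7 · 1/11 = 2/77, 1/7 · 6/11 = 6/77; summing to 4/21.
The posterior is then P(urn A | data) = 5/11, P(urn B | data) = 3/22, P(urn C | data) = 9/22.
The predictive probability is P(green next | data) = (3/10)(5/11) + (1/5)(3/22) + (7/10)(9/22) = 9/20.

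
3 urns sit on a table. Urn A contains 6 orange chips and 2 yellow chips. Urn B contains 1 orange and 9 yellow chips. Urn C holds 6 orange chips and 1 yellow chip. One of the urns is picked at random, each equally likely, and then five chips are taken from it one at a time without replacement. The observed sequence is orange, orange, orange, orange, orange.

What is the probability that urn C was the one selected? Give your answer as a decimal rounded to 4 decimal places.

0.7273

The likelihood of the observed sequence under each hypothesis: P(data | urn A) = (6/8)(5/7)(4/6)(3/5)(2/4) = 3/28; P(data | urn B) = (1/10)(0/9) = 0; P(data | urn C) = (6/7)(5/6)(4/5)(3/4)(2/3) = 2/7.
Multiplying each by its prior: 1/3 · 3/28 = 1/28, 1/3 · 0 = 0, 1/3 · 2/7 = 2/21; with total 11/84.
So P(urn C | data) = (2/21) / (11/84) = 8/11.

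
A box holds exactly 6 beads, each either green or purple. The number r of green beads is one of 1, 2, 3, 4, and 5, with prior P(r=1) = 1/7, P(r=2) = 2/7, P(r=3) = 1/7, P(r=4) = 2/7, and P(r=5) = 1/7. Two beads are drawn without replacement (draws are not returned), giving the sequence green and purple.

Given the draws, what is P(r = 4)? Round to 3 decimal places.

For each hypothesis, P(data | H) works out to: P(data | r = 1) = (1/6)(5/5) = 1/6; P(data | r = 2) = (2/6)(4/5) = 4/15; P(data | r = 3) = (3/6)(3/5) = 3/10; P(data | r = 4) = (4/6)(2/5) = 4/15; P(data | r = 5) = (5/6)(1/5) = 1/6.
Multiplying each by its prior: 1/7 · 1/6 = 1/42, 2/7 · 4/15 = 8/105, 1/7 · 3/10 = 3/70, 2/7 · 4/15 = 8/105, 1/7 · 1/6 = 1/42; summing to 17/70.
Hence P(r = 4 | data) = (8/105) / (17/70) = 16/51.

0.314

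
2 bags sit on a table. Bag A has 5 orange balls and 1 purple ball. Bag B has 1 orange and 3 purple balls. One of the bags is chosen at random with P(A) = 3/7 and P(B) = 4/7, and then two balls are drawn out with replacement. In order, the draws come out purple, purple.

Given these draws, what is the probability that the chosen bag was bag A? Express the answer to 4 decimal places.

Compute the likelihood of the observed sequence for each case: P(data | bag A) = (1/6)(1/6) = 1/36; P(data | bag B) = (3/4)(3/4) = 9/16.
Multiplying each by its prior: 3/7 · 1/36 = 1/84, 4/7 · 9/16 = 9/28; summing to 1/3.
By Bayes' rule, P(bag A | data) = (1/84) / (1/3) = 1/28.

0.0357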